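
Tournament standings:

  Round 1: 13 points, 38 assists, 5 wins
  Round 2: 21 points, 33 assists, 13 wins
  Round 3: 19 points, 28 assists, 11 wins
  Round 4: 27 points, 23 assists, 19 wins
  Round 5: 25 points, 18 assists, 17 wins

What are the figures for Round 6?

33 points, 13 assists, 25 wins

Points: alternating steps +8, −2, +8, −2, …, so 13, 21, 19, 27, 25 → 33.
For the assists, −5 each step: 38, 33, 28, 23, 18 → 13.
Wins goes 5, 13, 11, 19, 17 → 25 (always 8 less than the points).
Combining the parts gives 33 points, 13 assists, 25 wins.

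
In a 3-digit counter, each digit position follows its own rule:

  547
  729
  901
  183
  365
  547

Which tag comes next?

729

First digit: 5, 7, 9, 1, 3, 5 → 7 (+2 each step, mod 10).
Second digit — −2 each step, mod 10: 4, 2, 0, 8, 6, 4 → 2.
For the third digit, +2 each step, mod 10: 7, 9, 1, 3, 5, 7 → 9.
Putting it together: 729.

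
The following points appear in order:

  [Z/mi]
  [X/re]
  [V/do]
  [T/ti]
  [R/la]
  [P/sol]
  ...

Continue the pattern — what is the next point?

Letter: Z, X, V, T, R, P → N (letters move back 2 places in the alphabet).
Note: mi, re, do, ti, la, sol → fa (runs backward through the solfège scale do→ti).
So the next point is [N/fa].

[N/fa]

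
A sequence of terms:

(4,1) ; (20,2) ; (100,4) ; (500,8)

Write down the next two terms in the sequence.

(2500,16), (12500,32)

First part: ×5 each step; 4, 20, 100, 500 → 2500 → 12500.
Second part — ×2 each step: 1, 2, 4, 8 → 16 → 32.
So the next two terms are (2500,16) and (12500,32).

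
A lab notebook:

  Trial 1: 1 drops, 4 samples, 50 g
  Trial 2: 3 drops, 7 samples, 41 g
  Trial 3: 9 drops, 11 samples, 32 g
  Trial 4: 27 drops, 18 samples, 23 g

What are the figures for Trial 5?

81 drops, 29 samples, 14 g

Drops: ×3 each step, so 1, 3, 9, 27 → 81.
Samples — each term is the sum of the two before it: 4, 7, 11, 18 → 29.
G — −9 each step: 50, 41, 32, 23 → 14.
Putting it together: 81 drops, 29 samples, 14 g.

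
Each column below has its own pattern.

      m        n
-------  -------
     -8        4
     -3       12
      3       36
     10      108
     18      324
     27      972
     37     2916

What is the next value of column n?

8748

Column m: -8, -3, 3, 10, 18, 27, 37 → 48 (differences are 5, 6, 7, … (increasing by 1 each time)).
Column n — ×3 each step: 4, 12, 36, 108, 324, 972, 2916 → 8748.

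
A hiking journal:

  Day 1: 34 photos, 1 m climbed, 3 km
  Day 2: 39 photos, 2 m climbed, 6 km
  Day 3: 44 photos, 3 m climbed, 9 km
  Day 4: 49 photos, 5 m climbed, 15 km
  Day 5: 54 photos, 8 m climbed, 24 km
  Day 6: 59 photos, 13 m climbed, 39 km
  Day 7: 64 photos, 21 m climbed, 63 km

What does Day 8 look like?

69 photos, 34 m climbed, 102 km

Photos: +5 each step; 34, 39, 44, 49, 54, 59, 64 → 69.
M climbed — each term is the sum of the two before it: 1, 2, 3, 5, 8, 13, 21 → 34.
Km goes 3, 6, 9, 15, 24, 39, 63 → 102 (each term is the sum of the two before it).
So the next row is 69 photos, 34 m climbed, 102 km.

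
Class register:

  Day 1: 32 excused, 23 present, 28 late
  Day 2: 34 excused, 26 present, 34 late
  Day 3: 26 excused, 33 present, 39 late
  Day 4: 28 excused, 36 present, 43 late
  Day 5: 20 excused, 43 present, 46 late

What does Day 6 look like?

22 excused, 46 present, 48 late

For the excused, alternating steps +2, −8, +2, −8, …: 32, 34, 26, 28, 20 → 22.
For the present, alternating steps +3, +7, +3, +7, …: 23, 26, 33, 36, 43 → 46.
Late: differences are 6, 5, 4, … (decreasing by 1 each time); 28, 34, 39, 43, 46 → 48.
Putting it together: 22 excused, 46 present, 48 late.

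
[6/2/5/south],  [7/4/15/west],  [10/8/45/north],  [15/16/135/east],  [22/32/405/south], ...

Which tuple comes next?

For the first slot, differences are 1, 3, 5, … (increasing by 2 each time): 6, 7, 10, 15, 22 → 31.
Second slot: ×2 each step, so 2, 4, 8, 16, 32 → 64.
Third slot: 5, 15, 45, 135, 405 → 1215 (×3 each step).
Direction: south, west, north, east, south → west (repeats south → west → north → east).
Putting it together: [31/64/1215/west].

[31/64/1215/west]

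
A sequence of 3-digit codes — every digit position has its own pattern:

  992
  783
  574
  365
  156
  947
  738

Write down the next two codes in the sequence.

529, 310

First digit: 9, 7, 5, 3, 1, 9, 7 → 5 → 3 (−2 each step, mod 10).
Second digit goes 9, 8, 7, 6, 5, 4, 3 → 2 → 1 (−1 each step, mod 10).
Third digit: +1 each step, mod 10, so 2, 3, 4, 5, 6, 7, 8 → 9 → 0.
Putting the parts together: 529 and then 310.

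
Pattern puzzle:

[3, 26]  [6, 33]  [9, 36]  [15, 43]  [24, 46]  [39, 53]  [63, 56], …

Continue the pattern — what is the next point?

[102, 63]

First coordinate: each term is the sum of the two before it, so 3, 6, 9, 15, 24, 39, 63 → 102.
Second coordinate — alternating steps +7, +3, +7, +3, …: 26, 33, 36, 43, 46, 53, 56 → 63.
So the next point is [102, 63].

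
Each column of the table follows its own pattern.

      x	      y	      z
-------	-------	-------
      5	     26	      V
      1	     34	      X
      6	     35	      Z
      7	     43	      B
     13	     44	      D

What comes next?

Column x — each term is the sum of the two before it: 5, 1, 6, 7, 13 → 20.
Column y: alternating steps +8, +1, +8, +1, …, so 26, 34, 35, 43, 44 → 52.
Column z goes V, X, Z, B, D → F (letters move forward 2 places in the alphabet, wrapping Z→A).
So the next row is 20  52  F.

20  52  F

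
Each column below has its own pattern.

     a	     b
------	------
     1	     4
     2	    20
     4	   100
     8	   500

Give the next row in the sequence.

Column a: ×2 each step; 1, 2, 4, 8 → 16.
Column b goes 4, 20, 100, 500 → 2500 (×5 each step).
Combining the parts gives 16  2500.

16  2500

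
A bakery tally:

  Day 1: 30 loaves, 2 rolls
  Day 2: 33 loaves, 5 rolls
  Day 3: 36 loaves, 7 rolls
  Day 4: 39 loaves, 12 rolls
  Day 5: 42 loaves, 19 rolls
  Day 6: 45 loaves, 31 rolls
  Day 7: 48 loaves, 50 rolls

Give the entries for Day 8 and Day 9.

51 loaves, 81 rolls; 54 loaves, 131 rolls

For the loaves, +3 each step: 30, 33, 36, 39, 42, 45, 48 → 51 → 54.
For the rolls, each term is the sum of the two before it: 2, 5, 7, 12, 19, 31, 50 → 81 → 131.
So the next two lines are 51 loaves, 81 rolls and 54 loaves, 131 rolls.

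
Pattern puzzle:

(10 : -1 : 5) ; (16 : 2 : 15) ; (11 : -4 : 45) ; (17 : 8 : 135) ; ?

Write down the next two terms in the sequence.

(12 : -16 : 405), (18 : 32 : 1215)

First value — alternating steps +6, −5, +6, −5, …: 10, 16, 11, 17 → 12 → 18.
Second value: ×(-2) each step; -1, 2, -4, 8 → -16 → 32.
Third value: 5, 15, 45, 135 → 405 → 1215 (×3 each step).
So the next two terms are (12 : -16 : 405) and (18 : 32 : 1215).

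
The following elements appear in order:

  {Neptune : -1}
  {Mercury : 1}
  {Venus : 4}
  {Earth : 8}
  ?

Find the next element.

Planet — runs through the planets Mercury→Neptune: Neptune, Mercury, Venus, Earth → Mars.
Second part: differences are 2, 3, 4, … (increasing by 1 each time); -1, 1, 4, 8 → 13.
Combining the parts gives {Mars : 13}.

{Mars : 13}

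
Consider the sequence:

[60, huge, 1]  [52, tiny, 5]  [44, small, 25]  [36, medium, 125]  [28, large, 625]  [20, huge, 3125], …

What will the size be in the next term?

First component: −8 each step, so 60, 52, 44, 36, 28, 20 → 12.
Size: huge, tiny, small, medium, large, huge → tiny (repeats huge → tiny → small → medium → large).
Third component goes 1, 5, 25, 125, 625, 3125 → 15625 (×5 each step).

tiny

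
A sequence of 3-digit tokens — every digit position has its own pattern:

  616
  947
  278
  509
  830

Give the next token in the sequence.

161

First digit: +3 each step, mod 10; 6, 9, 2, 5, 8 → 1.
Second digit — +3 each step, mod 10: 1, 4, 7, 0, 3 → 6.
For the third digit, +1 each step, mod 10: 6, 7, 8, 9, 0 → 1.
Putting it together: 161.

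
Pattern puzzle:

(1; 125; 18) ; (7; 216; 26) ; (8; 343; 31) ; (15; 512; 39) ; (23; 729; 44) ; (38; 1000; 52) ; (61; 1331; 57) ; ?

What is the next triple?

First component: each term is the sum of the two before it, so 1, 7, 8, 15, 23, 38, 61 → 99.
Second component — perfect cubes: 5³, 6³, 7³, …: 125, 216, 343, 512, 729, 1000, 1331 → 1728.
Third component — alternating steps +8, +5, +8, +5, …: 18, 26, 31, 39, 44, 52, 57 → 65.
Putting it together: (99; 1728; 65).

(99; 1728; 65)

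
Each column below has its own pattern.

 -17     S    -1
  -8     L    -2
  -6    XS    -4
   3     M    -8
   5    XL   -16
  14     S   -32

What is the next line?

16  L  -64

First component: alternating steps +9, +2, +9, +2, …, so -17, -8, -6, 3, 5, 14 → 16.
Size — repeats S → L → XS → M → XL: S, L, XS, M, XL, S → L.
Third component: -1, -2, -4, -8, -16, -32 → -64 (×2 each step).
Putting it together: 16  L  -64.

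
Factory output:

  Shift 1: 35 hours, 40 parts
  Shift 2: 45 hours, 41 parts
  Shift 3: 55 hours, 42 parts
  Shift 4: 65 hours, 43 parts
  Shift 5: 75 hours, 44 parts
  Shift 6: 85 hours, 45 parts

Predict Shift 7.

Hours — +10 each step: 35, 45, 55, 65, 75, 85 → 95.
Parts: 40, 41, 42, 43, 44, 45 → 46 (+1 each step).
Combining the parts gives 95 hours, 46 parts.

95 hours, 46 parts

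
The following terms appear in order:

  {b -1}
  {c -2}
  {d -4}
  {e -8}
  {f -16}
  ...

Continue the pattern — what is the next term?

Letter goes b, c, d, e, f → g (letters move forward 1 place in the alphabet).
Second entry: ×2 each step; -1, -2, -4, -8, -16 → -32.
So the next term is {g -32}.

{g -32}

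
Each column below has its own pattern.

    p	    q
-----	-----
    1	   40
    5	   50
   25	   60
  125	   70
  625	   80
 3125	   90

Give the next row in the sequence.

Column p — ×5 each step: 1, 5, 25, 125, 625, 3125 → 15625.
Column q: +10 each step; 40, 50, 60, 70, 80, 90 → 100.
Putting it together: 15625  100.

15625  100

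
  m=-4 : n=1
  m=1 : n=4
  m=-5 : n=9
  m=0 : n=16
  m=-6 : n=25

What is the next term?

For the m, alternating steps +5, −6, +5, −6, …: -4, 1, -5, 0, -6 → -1.
For the n, perfect squares: 1², 2², 3², …: 1, 4, 9, 16, 25 → 36.
Combining the parts gives m=-1 : n=36.

m=-1 : n=36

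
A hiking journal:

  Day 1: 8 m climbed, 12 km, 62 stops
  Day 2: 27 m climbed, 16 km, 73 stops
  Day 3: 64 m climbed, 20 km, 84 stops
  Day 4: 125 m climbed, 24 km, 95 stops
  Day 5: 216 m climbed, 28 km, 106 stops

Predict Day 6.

343 m climbed, 32 km, 117 stops

M climbed: 8, 27, 64, 125, 216 → 343 (perfect cubes: 2³, 3³, 4³, …).
For the km, +4 each step: 12, 16, 20, 24, 28 → 32.
For the stops, +11 each step: 62, 73, 84, 95, 106 → 117.
Combining the parts gives 343 m climbed, 32 km, 117 stops.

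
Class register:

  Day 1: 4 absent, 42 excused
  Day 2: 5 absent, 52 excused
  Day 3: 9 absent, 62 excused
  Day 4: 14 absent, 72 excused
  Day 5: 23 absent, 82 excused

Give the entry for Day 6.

For the absent, each term is the sum of the two before it: 4, 5, 9, 14, 23 → 37.
Excused: 42, 52, 62, 72, 82 → 92 (+10 each step).
Putting it together: 37 absent, 92 excused.

37 absent, 92 excused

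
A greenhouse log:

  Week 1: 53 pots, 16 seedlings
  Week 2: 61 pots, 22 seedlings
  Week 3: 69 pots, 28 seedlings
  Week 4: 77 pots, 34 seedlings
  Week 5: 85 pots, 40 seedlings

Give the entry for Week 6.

For the pots, +8 each step: 53, 61, 69, 77, 85 → 93.
For the seedlings, +6 each step: 16, 22, 28, 34, 40 → 46.
Putting it together: 93 pots, 46 seedlings.

93 pots, 46 seedlings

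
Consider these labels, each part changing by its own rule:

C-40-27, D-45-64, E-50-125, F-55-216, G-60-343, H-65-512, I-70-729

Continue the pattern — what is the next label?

Letter: letters move forward 1 place in the alphabet, so C, D, E, F, G, H, I → J.
Second component: +5 each step; 40, 45, 50, 55, 60, 65, 70 → 75.
Third component goes 27, 64, 125, 216, 343, 512, 729 → 1000 (perfect cubes: 3³, 4³, 5³, …).
Putting it together: J-75-1000.

J-75-1000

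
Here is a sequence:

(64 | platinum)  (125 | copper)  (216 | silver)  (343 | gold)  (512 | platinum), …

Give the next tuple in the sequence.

For the first slot, perfect cubes: 4³, 5³, 6³, …: 64, 125, 216, 343, 512 → 729.
Metal: platinum, copper, silver, gold, platinum → copper (repeats platinum → copper → silver → gold).
Putting it together: (729 | copper).

(729 | copper)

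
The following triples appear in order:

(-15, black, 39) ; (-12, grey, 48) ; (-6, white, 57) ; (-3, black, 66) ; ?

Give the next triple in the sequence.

First value: alternating steps +3, +6, +3, +6, …; -15, -12, -6, -3 → 3.
Shade: repeats black → grey → white; black, grey, white, black → grey.
Third value — +9 each step: 39, 48, 57, 66 → 75.
Putting it together: (3, grey, 75).

(3, grey, 75)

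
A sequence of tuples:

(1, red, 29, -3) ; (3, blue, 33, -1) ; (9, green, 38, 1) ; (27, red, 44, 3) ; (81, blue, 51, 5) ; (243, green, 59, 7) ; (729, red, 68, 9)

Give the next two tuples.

First part: ×3 each step, so 1, 3, 9, 27, 81, 243, 729 → 2187 → 6561.
For the colour, repeats red → blue → green: red, blue, green, red, blue, green, red → blue → green.
For the third part, differences are 4, 5, 6, … (increasing by 1 each time): 29, 33, 38, 44, 51, 59, 68 → 78 → 89.
Fourth part: +2 each step, so -3, -1, 1, 3, 5, 7, 9 → 11 → 13.
Putting the parts together: (2187, blue, 78, 11) and then (6561, green, 89, 13).

(2187, blue, 78, 11), (6561, green, 89, 13)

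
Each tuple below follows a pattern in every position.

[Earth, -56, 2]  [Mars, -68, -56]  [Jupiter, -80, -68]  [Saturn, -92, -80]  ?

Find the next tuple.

Planet goes Earth, Mars, Jupiter, Saturn → Uranus (runs through the planets Mercury→Neptune).
Second part: -56, -68, -80, -92 → -104 (−12 each step).
Third part: always the previous value of the second part; 2, -56, -68, -80 → -92.
Combining the parts gives [Uranus, -104, -92].

[Uranus, -104, -92]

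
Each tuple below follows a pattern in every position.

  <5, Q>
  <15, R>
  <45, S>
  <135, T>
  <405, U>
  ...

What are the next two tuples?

<1215, V>, <3645, W>

For the first value, ×3 each step: 5, 15, 45, 135, 405 → 1215 → 3645.
Letter: letters move forward 1 place in the alphabet, so Q, R, S, T, U → V → W.
Putting the parts together: <1215, V> and then <3645, W>.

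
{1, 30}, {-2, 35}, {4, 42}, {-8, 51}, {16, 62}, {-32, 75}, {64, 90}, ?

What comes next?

{-128, 107}

First coordinate: 1, -2, 4, -8, 16, -32, 64 → -128 (×(-2) each step).
Second coordinate goes 30, 35, 42, 51, 62, 75, 90 → 107 (differences are 5, 7, 9, … (increasing by 2 each time)).
So the next element is {-128, 107}.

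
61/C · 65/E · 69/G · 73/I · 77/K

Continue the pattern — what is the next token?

81/M

First component: +4 each step; 61, 65, 69, 73, 77 → 81.
Letter: letters move forward 2 places in the alphabet; C, E, G, I, K → M.
So the next token is 81/M.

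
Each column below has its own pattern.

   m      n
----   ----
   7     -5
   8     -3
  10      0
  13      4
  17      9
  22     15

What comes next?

28  22

Column m: differences are 1, 2, 3, … (increasing by 1 each time); 7, 8, 10, 13, 17, 22 → 28.
Column n: differences are 2, 3, 4, … (increasing by 1 each time); -5, -3, 0, 4, 9, 15 → 22.
Putting it together: 28  22.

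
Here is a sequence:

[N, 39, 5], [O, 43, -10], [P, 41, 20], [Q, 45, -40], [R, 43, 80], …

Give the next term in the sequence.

Letter: N, O, P, Q, R → S (letters move forward 1 place in the alphabet).
Second value — alternating steps +4, −2, +4, −2, …: 39, 43, 41, 45, 43 → 47.
Third value goes 5, -10, 20, -40, 80 → -160 (×(-2) each step).
Combining the parts gives [S, 47, -160].

[S, 47, -160]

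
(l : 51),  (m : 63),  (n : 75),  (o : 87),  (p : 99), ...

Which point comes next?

(q : 111)

Letter: letters move forward 1 place in the alphabet, so l, m, n, o, p → q.
For the second slot, +12 each step: 51, 63, 75, 87, 99 → 111.
Putting it together: (q : 111).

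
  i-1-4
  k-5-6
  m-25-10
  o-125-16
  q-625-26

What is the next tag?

s-3125-42

Letter: letters move forward 2 places in the alphabet; i, k, m, o, q → s.
For the second component, ×5 each step: 1, 5, 25, 125, 625 → 3125.
Third component — each term is the sum of the two before it: 4, 6, 10, 16, 26 → 42.
Putting it together: s-3125-42.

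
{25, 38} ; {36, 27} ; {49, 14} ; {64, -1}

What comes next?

{81, -18}

For the first entry, perfect squares: 5², 6², 7², …: 25, 36, 49, 64 → 81.
Second entry goes 38, 27, 14, -1 → -18 (together with the first entry always sums to 63).
Putting it together: {81, -18}.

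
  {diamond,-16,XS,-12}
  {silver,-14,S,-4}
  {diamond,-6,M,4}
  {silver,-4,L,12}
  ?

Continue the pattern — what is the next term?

{diamond,4,XL,20}

Rank goes diamond, silver, diamond, silver → diamond (alternates diamond ↔ silver).
For the second coordinate, alternating steps +2, +8, +2, +8, …: -16, -14, -6, -4 → 4.
Size: runs through clothing sizes XS→XL; XS, S, M, L → XL.
Fourth coordinate goes -12, -4, 4, 12 → 20 (+8 each step).
So the next term is {diamond,4,XL,20}.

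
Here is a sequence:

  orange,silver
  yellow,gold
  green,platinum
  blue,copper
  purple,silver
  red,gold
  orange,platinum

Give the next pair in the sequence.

Colour: repeats orange → yellow → green → blue → purple → red; orange, yellow, green, blue, purple, red, orange → yellow.
Metal — repeats silver → gold → platinum → copper: silver, gold, platinum, copper, silver, gold, platinum → copper.
So the next pair is yellow,copper.

yellow,copper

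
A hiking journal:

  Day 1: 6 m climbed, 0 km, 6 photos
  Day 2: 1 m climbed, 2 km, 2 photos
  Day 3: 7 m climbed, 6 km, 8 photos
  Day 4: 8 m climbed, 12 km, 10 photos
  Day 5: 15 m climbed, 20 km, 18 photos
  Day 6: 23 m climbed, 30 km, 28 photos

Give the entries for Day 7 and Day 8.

For the m climbed, each term is the sum of the two before it: 6, 1, 7, 8, 15, 23 → 38 → 61.
Km: differences are 2, 4, 6, … (increasing by 2 each time); 0, 2, 6, 12, 20, 30 → 42 → 56.
Photos: each term is the sum of the two before it; 6, 2, 8, 10, 18, 28 → 46 → 74.
Putting the parts together: 38 m climbed, 42 km, 46 photos and then 61 m climbed, 56 km, 74 photos.

38 m climbed, 42 km, 46 photos; 61 m climbed, 56 km, 74 photos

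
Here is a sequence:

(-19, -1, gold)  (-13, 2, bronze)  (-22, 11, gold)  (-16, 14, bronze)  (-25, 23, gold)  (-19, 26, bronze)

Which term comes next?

First part goes -19, -13, -22, -16, -25, -19 → -28 (alternating steps +6, −9, +6, −9, …).
Second part — alternating steps +3, +9, +3, +9, …: -1, 2, 11, 14, 23, 26 → 35.
For the rank, alternates gold ↔ bronze: gold, bronze, gold, bronze, gold, bronze → gold.
So the next term is (-28, 35, gold).

(-28, 35, gold)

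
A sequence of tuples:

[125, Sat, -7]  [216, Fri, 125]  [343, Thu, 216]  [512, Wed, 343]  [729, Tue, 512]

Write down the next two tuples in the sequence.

[1000, Mon, 729], [1331, Sun, 1000]

First slot: perfect cubes: 5³, 6³, 7³, …, so 125, 216, 343, 512, 729 → 1000 → 1331.
For the day, runs backward through the weekdays Mon→Sun: Sat, Fri, Thu, Wed, Tue → Mon → Sun.
Third slot: always the previous value of the first slot, so -7, 125, 216, 343, 512 → 729 → 1000.
Putting the parts together: [1000, Mon, 729] and then [1331, Sun, 1000].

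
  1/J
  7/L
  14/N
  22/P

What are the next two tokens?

First component goes 1, 7, 14, 22 → 31 → 41 (differences are 6, 7, 8, … (increasing by 1 each time)).
Letter: letters move forward 2 places in the alphabet, so J, L, N, P → R → T.
So the next two tokens are 31/R and 41/T.

31/R then 41/T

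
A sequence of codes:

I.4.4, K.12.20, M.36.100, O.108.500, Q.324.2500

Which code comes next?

S.972.12500

Letter: letters move forward 2 places in the alphabet, so I, K, M, O, Q → S.
Second component: 4, 12, 36, 108, 324 → 972 (×3 each step).
Third component: 4, 20, 100, 500, 2500 → 12500 (×5 each step).
Combining the parts gives S.972.12500.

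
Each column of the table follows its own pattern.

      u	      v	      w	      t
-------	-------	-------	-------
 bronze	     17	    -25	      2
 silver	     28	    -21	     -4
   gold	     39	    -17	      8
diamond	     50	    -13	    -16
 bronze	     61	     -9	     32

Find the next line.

For the column u, repeats bronze → silver → gold → diamond: bronze, silver, gold, diamond, bronze → silver.
Column v goes 17, 28, 39, 50, 61 → 72 (+11 each step).
Column w: +4 each step, so -25, -21, -17, -13, -9 → -5.
Column t goes 2, -4, 8, -16, 32 → -64 (×(-2) each step).
Combining the parts gives silver  72  -5  -64.

silver  72  -5  -64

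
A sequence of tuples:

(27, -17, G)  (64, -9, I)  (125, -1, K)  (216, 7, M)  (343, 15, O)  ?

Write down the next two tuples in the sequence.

First value: 27, 64, 125, 216, 343 → 512 → 729 (perfect cubes: 3³, 4³, 5³, …).
For the second value, +8 each step: -17, -9, -1, 7, 15 → 23 → 31.
Letter goes G, I, K, M, O → Q → S (letters move forward 2 places in the alphabet).
So the next two tuples are (512, 23, Q) and (729, 31, S).

(512, 23, Q), (729, 31, S)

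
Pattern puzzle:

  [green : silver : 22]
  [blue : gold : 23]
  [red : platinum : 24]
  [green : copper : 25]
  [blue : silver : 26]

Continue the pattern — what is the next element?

Colour goes green, blue, red, green, blue → red (repeats green → blue → red).
Metal: silver, gold, platinum, copper, silver → gold (repeats silver → gold → platinum → copper).
Third part: +1 each step; 22, 23, 24, 25, 26 → 27.
Combining the parts gives [red : gold : 27].

[red : gold : 27]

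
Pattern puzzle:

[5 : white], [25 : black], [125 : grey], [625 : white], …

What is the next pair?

First part: 5, 25, 125, 625 → 3125 (×5 each step).
Shade: white, black, grey, white → black (repeats white → black → grey).
Combining the parts gives [3125 : black].

[3125 : black]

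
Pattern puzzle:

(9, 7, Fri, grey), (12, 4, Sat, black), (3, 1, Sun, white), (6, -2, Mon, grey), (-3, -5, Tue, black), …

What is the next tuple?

First coordinate goes 9, 12, 3, 6, -3 → 0 (alternating steps +3, −9, +3, −9, …).
Second coordinate — −3 each step: 7, 4, 1, -2, -5 → -8.
Day goes Fri, Sat, Sun, Mon, Tue → Wed (runs through the weekdays Mon→Sun).
Shade — repeats grey → black → white: grey, black, white, grey, black → white.
Putting it together: (0, -8, Wed, white).

(0, -8, Wed, white)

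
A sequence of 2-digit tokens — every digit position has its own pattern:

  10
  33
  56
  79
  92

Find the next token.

15

First digit — +2 each step, mod 10: 1, 3, 5, 7, 9 → 1.
Second digit: +3 each step, mod 10, so 0, 3, 6, 9, 2 → 5.
Putting it together: 15.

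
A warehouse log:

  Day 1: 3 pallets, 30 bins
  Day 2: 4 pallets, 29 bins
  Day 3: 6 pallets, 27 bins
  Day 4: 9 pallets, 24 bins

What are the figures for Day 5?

Pallets: differences are 1, 2, 3, … (increasing by 1 each time), so 3, 4, 6, 9 → 13.
Bins: together with the pallets always sums to 33; 30, 29, 27, 24 → 20.
Combining the parts gives 13 pallets, 20 bins.

13 pallets, 20 bins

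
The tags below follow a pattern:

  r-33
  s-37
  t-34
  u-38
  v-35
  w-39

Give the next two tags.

Letter: letters move forward 1 place in the alphabet; r, s, t, u, v, w → x → y.
Second component goes 33, 37, 34, 38, 35, 39 → 36 → 40 (alternating steps +4, −3, +4, −3, …).
Putting the parts together: x-36 and then y-40.

x-36, y-40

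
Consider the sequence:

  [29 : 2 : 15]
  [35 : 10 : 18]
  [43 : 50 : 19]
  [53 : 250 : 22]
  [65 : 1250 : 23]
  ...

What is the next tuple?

[79 : 6250 : 26]

For the first slot, differences are 6, 8, 10, … (increasing by 2 each time): 29, 35, 43, 53, 65 → 79.
Second slot — ×5 each step: 2, 10, 50, 250, 1250 → 6250.
Third slot — alternating steps +3, +1, +3, +1, …: 15, 18, 19, 22, 23 → 26.
So the next tuple is [79 : 6250 : 26].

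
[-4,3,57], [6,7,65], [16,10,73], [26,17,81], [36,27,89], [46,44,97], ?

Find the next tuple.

First value goes -4, 6, 16, 26, 36, 46 → 56 (+10 each step).
Second value: each term is the sum of the two before it, so 3, 7, 10, 17, 27, 44 → 71.
Third value: +8 each step; 57, 65, 73, 81, 89, 97 → 105.
Putting it together: [56,71,105].

[56,71,105]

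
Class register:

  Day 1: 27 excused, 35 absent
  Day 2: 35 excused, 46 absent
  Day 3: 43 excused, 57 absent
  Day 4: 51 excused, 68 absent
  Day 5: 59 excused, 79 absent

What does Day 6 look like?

67 excused, 90 absent

Excused goes 27, 35, 43, 51, 59 → 67 (+8 each step).
Absent — +11 each step: 35, 46, 57, 68, 79 → 90.
So the next line is 67 excused, 90 absent.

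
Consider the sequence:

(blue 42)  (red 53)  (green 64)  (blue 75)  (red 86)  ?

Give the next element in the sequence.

(green 97)

Colour goes blue, red, green, blue, red → green (repeats blue → red → green).
Second part goes 42, 53, 64, 75, 86 → 97 (+11 each step).
Putting it together: (green 97).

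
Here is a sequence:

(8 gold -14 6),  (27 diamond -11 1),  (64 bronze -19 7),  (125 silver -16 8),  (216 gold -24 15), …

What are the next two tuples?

For the first coordinate, perfect cubes: 2³, 3³, 4³, …: 8, 27, 64, 125, 216 → 343 → 512.
For the rank, repeats gold → diamond → bronze → silver: gold, diamond, bronze, silver, gold → diamond → bronze.
Third coordinate: -14, -11, -19, -16, -24 → -21 → -29 (alternating steps +3, −8, +3, −8, …).
Fourth coordinate: 6, 1, 7, 8, 15 → 23 → 38 (each term is the sum of the two before it).
Putting the parts together: (343 diamond -21 23) and then (512 bronze -29 38).

(343 diamond -21 23), (512 bronze -29 38)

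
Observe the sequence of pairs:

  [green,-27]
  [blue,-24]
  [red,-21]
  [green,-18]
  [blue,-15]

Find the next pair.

[red,-12]

Colour: repeats green → blue → red; green, blue, red, green, blue → red.
For the second coordinate, +3 each step: -27, -24, -21, -18, -15 → -12.
Combining the parts gives [red,-12].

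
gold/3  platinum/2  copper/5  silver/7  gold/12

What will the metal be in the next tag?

Metal: repeats gold → platinum → copper → silver, so gold, platinum, copper, silver, gold → platinum.

platinum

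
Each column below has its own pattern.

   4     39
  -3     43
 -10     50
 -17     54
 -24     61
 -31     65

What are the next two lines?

First component goes 4, -3, -10, -17, -24, -31 → -38 → -45 (−7 each step).
Second component — alternating steps +4, +7, +4, +7, …: 39, 43, 50, 54, 61, 65 → 72 → 76.
Putting the parts together: -38  72 and then -45  76.

-38  72; -45  76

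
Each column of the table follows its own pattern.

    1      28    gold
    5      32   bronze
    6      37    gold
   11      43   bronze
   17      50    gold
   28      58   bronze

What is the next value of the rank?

gold

For the rank, alternates gold ↔ bronze: gold, bronze, gold, bronze, gold, bronze → gold.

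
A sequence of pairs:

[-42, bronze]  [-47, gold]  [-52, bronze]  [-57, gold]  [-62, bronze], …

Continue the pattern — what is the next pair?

First entry goes -42, -47, -52, -57, -62 → -67 (−5 each step).
Rank: alternates bronze ↔ gold; bronze, gold, bronze, gold, bronze → gold.
So the next pair is [-67, gold].

[-67, gold]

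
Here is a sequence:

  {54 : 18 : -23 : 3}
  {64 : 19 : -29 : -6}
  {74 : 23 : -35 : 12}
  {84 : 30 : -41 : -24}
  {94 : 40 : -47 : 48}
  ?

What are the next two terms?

First component goes 54, 64, 74, 84, 94 → 104 → 114 (+10 each step).
Second component: 18, 19, 23, 30, 40 → 53 → 69 (differences are 1, 4, 7, … (increasing by 3 each time)).
Third component: −6 each step, so -23, -29, -35, -41, -47 → -53 → -59.
Fourth component: ×(-2) each step, so 3, -6, 12, -24, 48 → -96 → 192.
So the next two terms are {104 : 53 : -53 : -96} and {114 : 69 : -59 : 192}.

{104 : 53 : -53 : -96}, {114 : 69 : -59 : 192}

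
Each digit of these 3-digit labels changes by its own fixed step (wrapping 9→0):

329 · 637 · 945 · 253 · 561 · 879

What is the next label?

187

First digit goes 3, 6, 9, 2, 5, 8 → 1 (+3 each step, mod 10).
Second digit — +1 each step, mod 10: 2, 3, 4, 5, 6, 7 → 8.
Third digit goes 9, 7, 5, 3, 1, 9 → 7 (−2 each step, mod 10).
Combining the parts gives 187.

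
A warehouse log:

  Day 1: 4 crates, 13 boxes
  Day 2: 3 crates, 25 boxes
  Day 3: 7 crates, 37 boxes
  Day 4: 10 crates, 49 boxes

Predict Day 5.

17 crates, 61 boxes

Crates: each term is the sum of the two before it; 4, 3, 7, 10 → 17.
Boxes: +12 each step, so 13, 25, 37, 49 → 61.
So the next row is 17 crates, 61 boxes.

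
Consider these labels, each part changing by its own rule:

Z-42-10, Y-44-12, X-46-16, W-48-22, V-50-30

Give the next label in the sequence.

Letter: Z, Y, X, W, V → U (letters move back 1 place in the alphabet).
Second component goes 42, 44, 46, 48, 50 → 52 (+2 each step).
Third component: 10, 12, 16, 22, 30 → 40 (differences are 2, 4, 6, … (increasing by 2 each time)).
Combining the parts gives U-52-40.

U-52-40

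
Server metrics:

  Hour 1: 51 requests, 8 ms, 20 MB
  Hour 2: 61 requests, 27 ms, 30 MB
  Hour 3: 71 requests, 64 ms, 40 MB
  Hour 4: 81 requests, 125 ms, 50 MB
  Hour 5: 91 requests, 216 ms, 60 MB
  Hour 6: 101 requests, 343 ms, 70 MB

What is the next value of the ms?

512

Ms: perfect cubes: 2³, 3³, 4³, …; 8, 27, 64, 125, 216, 343 → 512.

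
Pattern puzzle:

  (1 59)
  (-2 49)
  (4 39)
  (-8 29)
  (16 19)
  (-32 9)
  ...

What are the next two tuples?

First value — ×(-2) each step: 1, -2, 4, -8, 16, -32 → 64 → -128.
Second value: −10 each step; 59, 49, 39, 29, 19, 9 → -1 → -11.
So the next two tuples are (64 -1) and (-128 -11).

(64 -1), (-128 -11)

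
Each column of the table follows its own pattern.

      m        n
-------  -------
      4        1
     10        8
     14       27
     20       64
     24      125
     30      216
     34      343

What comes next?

40  512

Column m: 4, 10, 14, 20, 24, 30, 34 → 40 (alternating steps +6, +4, +6, +4, …).
Column n — perfect cubes: 1³, 2³, 3³, …: 1, 8, 27, 64, 125, 216, 343 → 512.
So the next row is 40  512.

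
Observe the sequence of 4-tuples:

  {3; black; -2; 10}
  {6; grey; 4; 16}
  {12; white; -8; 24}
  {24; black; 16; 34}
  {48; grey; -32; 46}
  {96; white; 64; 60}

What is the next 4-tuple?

{192; black; -128; 76}

First component — ×2 each step: 3, 6, 12, 24, 48, 96 → 192.
Shade goes black, grey, white, black, grey, white → black (repeats black → grey → white).
Third component: ×(-2) each step, so -2, 4, -8, 16, -32, 64 → -128.
Fourth component: differences are 6, 8, 10, … (increasing by 2 each time), so 10, 16, 24, 34, 46, 60 → 76.
Putting it together: {192; black; -128; 76}.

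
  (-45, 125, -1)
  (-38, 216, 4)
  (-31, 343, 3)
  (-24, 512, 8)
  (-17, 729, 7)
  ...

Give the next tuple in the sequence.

First component: +7 each step, so -45, -38, -31, -24, -17 → -10.
Second component: 125, 216, 343, 512, 729 → 1000 (perfect cubes: 5³, 6³, 7³, …).
Third component goes -1, 4, 3, 8, 7 → 12 (alternating steps +5, −1, +5, −1, …).
Putting it together: (-10, 1000, 12).

(-10, 1000, 12)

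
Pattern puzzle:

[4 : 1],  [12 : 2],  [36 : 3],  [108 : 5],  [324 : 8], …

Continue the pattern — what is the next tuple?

[972 : 13]

First slot: 4, 12, 36, 108, 324 → 972 (×3 each step).
Second slot — each term is the sum of the two before it: 1, 2, 3, 5, 8 → 13.
Putting it together: [972 : 13].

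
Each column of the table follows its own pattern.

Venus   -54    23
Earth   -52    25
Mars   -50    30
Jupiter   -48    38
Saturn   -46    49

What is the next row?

Planet — runs through the planets Mercury→Neptune: Venus, Earth, Mars, Jupiter, Saturn → Uranus.
Second component: +2 each step; -54, -52, -50, -48, -46 → -44.
Third component: differences are 2, 5, 8, … (increasing by 3 each time); 23, 25, 30, 38, 49 → 63.
Putting it together: Uranus  -44  63.

Uranus  -44  63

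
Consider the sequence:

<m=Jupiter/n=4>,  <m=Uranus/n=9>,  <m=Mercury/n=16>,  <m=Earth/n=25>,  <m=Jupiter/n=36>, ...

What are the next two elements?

<m=Uranus/n=49>, <m=Mercury/n=64>

M goes Jupiter, Uranus, Mercury, Earth, Jupiter → Uranus → Mercury (repeats Jupiter → Uranus → Mercury → Earth).
N: 4, 9, 16, 25, 36 → 49 → 64 (perfect squares: 2², 3², 4², …).
So the next two elements are <m=Uranus/n=49> and <m=Mercury/n=64>.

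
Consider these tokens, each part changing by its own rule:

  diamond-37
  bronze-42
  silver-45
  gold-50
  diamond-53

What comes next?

Rank: repeats diamond → bronze → silver → gold, so diamond, bronze, silver, gold, diamond → bronze.
For the second component, alternating steps +5, +3, +5, +3, …: 37, 42, 45, 50, 53 → 58.
Putting it together: bronze-58.

bronze-58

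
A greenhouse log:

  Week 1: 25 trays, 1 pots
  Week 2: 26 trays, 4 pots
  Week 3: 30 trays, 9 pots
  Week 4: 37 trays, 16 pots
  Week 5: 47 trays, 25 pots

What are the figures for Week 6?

Trays: differences are 1, 4, 7, … (increasing by 3 each time), so 25, 26, 30, 37, 47 → 60.
For the pots, perfect squares: 1², 2², 3², …: 1, 4, 9, 16, 25 → 36.
So the next line is 60 trays, 36 pots.

60 trays, 36 pots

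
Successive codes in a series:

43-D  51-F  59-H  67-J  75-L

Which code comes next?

For the first component, +8 each step: 43, 51, 59, 67, 75 → 83.
For the letter, letters move forward 2 places in the alphabet: D, F, H, J, L → N.
Combining the parts gives 83-N.

83-N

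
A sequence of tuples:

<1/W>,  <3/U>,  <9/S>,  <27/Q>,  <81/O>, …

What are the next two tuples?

<243/M>, <729/K>

First part: ×3 each step; 1, 3, 9, 27, 81 → 243 → 729.
Letter: letters move back 2 places in the alphabet; W, U, S, Q, O → M → K.
So the next two tuples are <243/M> and <729/K>.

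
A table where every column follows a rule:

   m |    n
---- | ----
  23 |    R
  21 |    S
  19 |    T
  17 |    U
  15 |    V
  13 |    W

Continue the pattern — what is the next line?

11  X

Column m: 23, 21, 19, 17, 15, 13 → 11 (−2 each step).
For the column n, letters move forward 1 place in the alphabet: R, S, T, U, V, W → X.
Combining the parts gives 11  X.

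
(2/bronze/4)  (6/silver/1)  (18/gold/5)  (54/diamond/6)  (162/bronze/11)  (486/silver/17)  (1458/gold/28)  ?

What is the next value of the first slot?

First slot — ×3 each step: 2, 6, 18, 54, 162, 486, 1458 → 4374.

4374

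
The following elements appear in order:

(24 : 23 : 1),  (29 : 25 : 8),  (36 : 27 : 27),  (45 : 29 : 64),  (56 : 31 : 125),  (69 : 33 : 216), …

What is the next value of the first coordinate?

First coordinate: differences are 5, 7, 9, … (increasing by 2 each time), so 24, 29, 36, 45, 56, 69 → 84.

84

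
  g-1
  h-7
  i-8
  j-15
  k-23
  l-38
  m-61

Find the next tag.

Letter — letters move forward 1 place in the alphabet: g, h, i, j, k, l, m → n.
Second component: each term is the sum of the two before it, so 1, 7, 8, 15, 23, 38, 61 → 99.
Putting it together: n-99.

n-99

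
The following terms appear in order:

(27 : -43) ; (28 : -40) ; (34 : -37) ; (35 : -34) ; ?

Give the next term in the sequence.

(41 : -31)

First value: alternating steps +1, +6, +1, +6, …, so 27, 28, 34, 35 → 41.
For the second value, +3 each step: -43, -40, -37, -34 → -31.
Putting it together: (41 : -31).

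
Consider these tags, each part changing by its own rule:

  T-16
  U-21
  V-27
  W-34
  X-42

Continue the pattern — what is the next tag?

Letter: letters move forward 1 place in the alphabet, so T, U, V, W, X → Y.
Second component: differences are 5, 6, 7, … (increasing by 1 each time), so 16, 21, 27, 34, 42 → 51.
So the next tag is Y-51.

Y-51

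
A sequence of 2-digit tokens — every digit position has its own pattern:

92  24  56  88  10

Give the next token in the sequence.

42

First digit: 9, 2, 5, 8, 1 → 4 (+3 each step, mod 10).
Second digit — +2 each step, mod 10: 2, 4, 6, 8, 0 → 2.
Putting it together: 42.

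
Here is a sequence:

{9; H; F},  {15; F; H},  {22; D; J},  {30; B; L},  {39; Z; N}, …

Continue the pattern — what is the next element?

First coordinate — differences are 6, 7, 8, … (increasing by 1 each time): 9, 15, 22, 30, 39 → 49.
For the first letter, letters move back 2 places in the alphabet, wrapping A→Z: H, F, D, B, Z → X.
Second letter: letters move forward 2 places in the alphabet, so F, H, J, L, N → P.
Combining the parts gives {49; X; P}.

{49; X; P}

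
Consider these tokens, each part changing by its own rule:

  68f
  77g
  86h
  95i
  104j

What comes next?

113k

First component — +9 each step: 68, 77, 86, 95, 104 → 113.
Letter: f, g, h, i, j → k (letters move forward 1 place in the alphabet).
Combining the parts gives 113k.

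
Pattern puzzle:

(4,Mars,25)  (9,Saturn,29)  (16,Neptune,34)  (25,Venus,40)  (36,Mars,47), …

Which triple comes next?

(49,Saturn,55)

First part: perfect squares: 2², 3², 4², …, so 4, 9, 16, 25, 36 → 49.
Planet: repeats Mars → Saturn → Neptune → Venus, so Mars, Saturn, Neptune, Venus, Mars → Saturn.
Third part goes 25, 29, 34, 40, 47 → 55 (differences are 4, 5, 6, … (increasing by 1 each time)).
So the next triple is (49,Saturn,55).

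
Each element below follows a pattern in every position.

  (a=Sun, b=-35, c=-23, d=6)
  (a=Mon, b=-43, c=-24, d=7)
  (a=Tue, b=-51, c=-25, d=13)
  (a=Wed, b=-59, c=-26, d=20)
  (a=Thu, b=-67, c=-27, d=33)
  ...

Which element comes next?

A: runs through the weekdays Mon→Sun, so Sun, Mon, Tue, Wed, Thu → Fri.
B: −8 each step; -35, -43, -51, -59, -67 → -75.
For the c, −1 each step: -23, -24, -25, -26, -27 → -28.
For the d, each term is the sum of the two before it: 6, 7, 13, 20, 33 → 53.
Combining the parts gives (a=Fri, b=-75, c=-28, d=53).

(a=Fri, b=-75, c=-28, d=53)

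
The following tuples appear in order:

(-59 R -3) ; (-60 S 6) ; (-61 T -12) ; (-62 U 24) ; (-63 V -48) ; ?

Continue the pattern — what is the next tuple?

(-64 W 96)

First part: −1 each step, so -59, -60, -61, -62, -63 → -64.
Letter: letters move forward 1 place in the alphabet; R, S, T, U, V → W.
Third part: -3, 6, -12, 24, -48 → 96 (×(-2) each step).
Combining the parts gives (-64 W 96).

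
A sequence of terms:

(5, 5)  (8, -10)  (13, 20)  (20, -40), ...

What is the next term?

(29, 80)

First component goes 5, 8, 13, 20 → 29 (differences are 3, 5, 7, … (increasing by 2 each time)).
Second component — ×(-2) each step: 5, -10, 20, -40 → 80.
Putting it together: (29, 80).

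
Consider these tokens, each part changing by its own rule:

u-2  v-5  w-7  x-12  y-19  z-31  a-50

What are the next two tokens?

b-81, c-131

Letter: letters move forward 1 place in the alphabet, wrapping Z→A; u, v, w, x, y, z, a → b → c.
Second component: each term is the sum of the two before it, so 2, 5, 7, 12, 19, 31, 50 → 81 → 131.
So the next two tokens are b-81 and c-131.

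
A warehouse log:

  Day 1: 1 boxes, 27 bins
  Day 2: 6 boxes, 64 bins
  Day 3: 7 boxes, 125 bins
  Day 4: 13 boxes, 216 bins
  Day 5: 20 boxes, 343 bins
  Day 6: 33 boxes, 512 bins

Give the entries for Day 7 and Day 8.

Boxes goes 1, 6, 7, 13, 20, 33 → 53 → 86 (each term is the sum of the two before it).
Bins: 27, 64, 125, 216, 343, 512 → 729 → 1000 (perfect cubes: 3³, 4³, 5³, …).
So the next two lines are 53 boxes, 729 bins and 86 boxes, 1000 bins.

53 boxes, 729 bins; 86 boxes, 1000 bins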